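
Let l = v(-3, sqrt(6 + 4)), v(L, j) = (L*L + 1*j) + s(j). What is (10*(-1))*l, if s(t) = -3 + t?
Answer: -60 - 20*sqrt(10) ≈ -123.25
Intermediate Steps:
v(L, j) = -3 + L**2 + 2*j (v(L, j) = (L*L + 1*j) + (-3 + j) = (L**2 + j) + (-3 + j) = (j + L**2) + (-3 + j) = -3 + L**2 + 2*j)
l = 6 + 2*sqrt(10) (l = -3 + (-3)**2 + 2*sqrt(6 + 4) = -3 + 9 + 2*sqrt(10) = 6 + 2*sqrt(10) ≈ 12.325)
(10*(-1))*l = (10*(-1))*(6 + 2*sqrt(10)) = -10*(6 + 2*sqrt(10)) = -60 - 20*sqrt(10)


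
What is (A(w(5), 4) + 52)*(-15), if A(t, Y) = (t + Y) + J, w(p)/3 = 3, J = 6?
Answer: -1065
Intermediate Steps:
w(p) = 9 (w(p) = 3*3 = 9)
A(t, Y) = 6 + Y + t (A(t, Y) = (t + Y) + 6 = (Y + t) + 6 = 6 + Y + t)
(A(w(5), 4) + 52)*(-15) = ((6 + 4 + 9) + 52)*(-15) = (19 + 52)*(-15) = 71*(-15) = -1065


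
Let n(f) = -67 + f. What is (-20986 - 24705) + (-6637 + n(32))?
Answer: -52363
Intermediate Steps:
(-20986 - 24705) + (-6637 + n(32)) = (-20986 - 24705) + (-6637 + (-67 + 32)) = -45691 + (-6637 - 35) = -45691 - 6672 = -52363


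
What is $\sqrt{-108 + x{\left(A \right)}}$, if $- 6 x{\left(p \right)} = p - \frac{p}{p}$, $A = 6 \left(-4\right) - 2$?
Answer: $\frac{3 i \sqrt{46}}{2} \approx 10.173 i$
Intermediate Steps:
$A = -26$ ($A = -24 - 2 = -26$)
$x{\left(p \right)} = \frac{1}{6} - \frac{p}{6}$ ($x{\left(p \right)} = - \frac{p - \frac{p}{p}}{6} = - \frac{p - 1}{6} = - \frac{-1 + p}{6} = \frac{1}{6} - \frac{p}{6}$)
$\sqrt{-108 + x{\left(A \right)}} = \sqrt{-108 + \left(\frac{1}{6} - - \frac{13}{3}\right)} = \sqrt{-108 + \left(\frac{1}{6} + \frac{13}{3}\right)} = \sqrt{-108 + \frac{9}{2}} = \sqrt{- \frac{207}{2}} = \frac{3 i \sqrt{46}}{2}$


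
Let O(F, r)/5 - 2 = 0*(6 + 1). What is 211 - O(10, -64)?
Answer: 201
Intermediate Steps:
O(F, r) = 10 (O(F, r) = 10 + 5*(0*(6 + 1)) = 10 + 5*(0*7) = 10 + 5*0 = 10 + 0 = 10)
211 - O(10, -64) = 211 - 1*10 = 211 - 10 = 201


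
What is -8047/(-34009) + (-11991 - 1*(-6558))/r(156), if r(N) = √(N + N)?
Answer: 8047/34009 - 1811*√78/52 ≈ -307.35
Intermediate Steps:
r(N) = √2*√N (r(N) = √(2*N) = √2*√N)
-8047/(-34009) + (-11991 - 1*(-6558))/r(156) = -8047/(-34009) + (-11991 - 1*(-6558))/((√2*√156)) = -8047*(-1/34009) + (-11991 + 6558)/((√2*(2*√39))) = 8047/34009 - 5433*√78/156 = 8047/34009 - 1811*√78/52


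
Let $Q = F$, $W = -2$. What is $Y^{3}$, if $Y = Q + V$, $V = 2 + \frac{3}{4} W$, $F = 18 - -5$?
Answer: $\frac{103823}{8} \approx 12978.0$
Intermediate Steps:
$F = 23$ ($F = 18 + 5 = 23$)
$V = \frac{1}{2}$ ($V = 2 + \frac{3}{4} \left(-2\right) = 2 - \frac{3}{2} = \frac{1}{2} \approx 0.5$)
$Q = 23$
$Y = \frac{47}{2}$ ($Y = 23 + \frac{1}{2} = \frac{47}{2} \approx 23.5$)
$Y^{3} = \left(\frac{47}{2}\right)^{3} = \frac{103823}{8}$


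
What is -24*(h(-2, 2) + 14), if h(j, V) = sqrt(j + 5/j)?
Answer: -336 - 36*I*sqrt(2) ≈ -336.0 - 50.912*I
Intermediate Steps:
-24*(h(-2, 2) + 14) = -24*(sqrt(-2 + 5/(-2)) + 14) = -24*(sqrt(-2 + 5*(-1/2)) + 14) = -24*(sqrt(-2 - 5/2) + 14) = -24*(sqrt(-9/2) + 14) = -24*(3*I*sqrt(2)/2 + 14) = -24*(14 + 3*I*sqrt(2)/2) = -336 - 36*I*sqrt(2)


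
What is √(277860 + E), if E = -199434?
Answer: 3*√8714 ≈ 280.05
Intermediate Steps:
√(277860 + E) = √(277860 - 199434) = √78426 = 3*√8714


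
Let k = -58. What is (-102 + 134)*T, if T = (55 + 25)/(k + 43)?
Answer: -512/3 ≈ -170.67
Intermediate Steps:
T = -16/3 (T = (55 + 25)/(-58 + 43) = 80/(-15) = 80*(-1/15) = -16/3 ≈ -5.3333)
(-102 + 134)*T = (-102 + 134)*(-16/3) = 32*(-16/3) = -512/3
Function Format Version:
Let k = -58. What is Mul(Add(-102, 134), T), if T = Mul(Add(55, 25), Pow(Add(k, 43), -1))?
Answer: Rational(-512, 3) ≈ -170.67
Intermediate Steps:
T = Rational(-16, 3) (T = Mul(Add(55, 25), Pow(Add(-58, 43), -1)) = Mul(80, Pow(-15, -1)) = Mul(80, Rational(-1, 15)) = Rational(-16, 3) ≈ -5.3333)
Mul(Add(-102, 134), T) = Mul(Add(-102, 134), Rational(-16, 3)) = Mul(32, Rational(-16, 3)) = Rational(-512, 3)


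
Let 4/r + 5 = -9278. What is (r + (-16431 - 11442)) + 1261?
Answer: -247039200/9283 ≈ -26612.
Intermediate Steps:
r = -4/9283 (r = 4/(-5 - 9278) = 4/(-9283) = 4*(-1/9283) = -4/9283 ≈ -0.00043090)
(r + (-16431 - 11442)) + 1261 = (-4/9283 + (-16431 - 11442)) + 1261 = (-4/9283 - 27873) + 1261 = -258745063/9283 + 1261 = -247039200/9283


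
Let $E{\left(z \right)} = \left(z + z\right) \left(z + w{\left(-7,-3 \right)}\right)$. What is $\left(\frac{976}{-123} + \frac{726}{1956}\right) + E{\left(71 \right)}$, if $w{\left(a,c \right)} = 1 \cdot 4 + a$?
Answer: $\frac{386882995}{40098} \approx 9648.4$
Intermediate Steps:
$w{\left(a,c \right)} = 4 + a$
$E{\left(z \right)} = 2 z \left(-3 + z\right)$ ($E{\left(z \right)} = \left(z + z\right) \left(z + \left(4 - 7\right)\right) = 2 z \left(z - 3\right) = 2 z \left(-3 + z\right)$)
$\left(\frac{976}{-123} + \frac{726}{1956}\right) + E{\left(71 \right)} = \left(\frac{976}{-123} + \frac{726}{1956}\right) + 2 \cdot 71 \left(-3 + 71\right) = \left(976 \left(- \frac{1}{123}\right) + 726 \cdot \frac{1}{1956}\right) + 2 \cdot 71 \cdot 68 = \left(- \frac{976}{123} + \frac{121}{326}\right) + 9656 = - \frac{303293}{40098} + 9656 = \frac{386882995}{40098}$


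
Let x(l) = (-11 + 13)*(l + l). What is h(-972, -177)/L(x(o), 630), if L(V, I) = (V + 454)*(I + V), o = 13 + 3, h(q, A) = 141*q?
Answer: -34263/89873 ≈ -0.38124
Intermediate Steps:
o = 16
x(l) = 4*l (x(l) = 2*(2*l) = 4*l)
L(V, I) = (454 + V)*(I + V)
h(-972, -177)/L(x(o), 630) = (141*(-972))/((4*16)² + 454*630 + 454*(4*16) + 630*(4*16)) = -137052/(64² + 286020 + 454*64 + 630*64) = -137052/(4096 + 286020 + 29056 + 40320) = -137052/359492 = -137052*1/359492 = -34263/89873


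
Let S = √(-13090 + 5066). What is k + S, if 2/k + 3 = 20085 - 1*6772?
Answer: 1/6655 + 2*I*√2006 ≈ 0.00015026 + 89.577*I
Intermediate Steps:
k = 1/6655 (k = 2/(-3 + (20085 - 1*6772)) = 2/(-3 + (20085 - 6772)) = 2/(-3 + 13313) = 2/13310 = 2*(1/13310) = 1/6655 ≈ 0.00015026)
S = 2*I*√2006 (S = √(-8024) = 2*I*√2006 ≈ 89.577*I)
k + S = 1/6655 + 2*I*√2006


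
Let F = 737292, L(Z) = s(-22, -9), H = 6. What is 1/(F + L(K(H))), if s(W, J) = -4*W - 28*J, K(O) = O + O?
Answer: 1/737632 ≈ 1.3557e-6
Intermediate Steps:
K(O) = 2*O
s(W, J) = -28*J - 4*W
L(Z) = 340 (L(Z) = -28*(-9) - 4*(-22) = 252 + 88 = 340)
1/(F + L(K(H))) = 1/(737292 + 340) = 1/737632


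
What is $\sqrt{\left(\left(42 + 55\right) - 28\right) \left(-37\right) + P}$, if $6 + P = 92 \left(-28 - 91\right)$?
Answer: $i \sqrt{13507} \approx 116.22 i$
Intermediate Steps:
$P = -10954$ ($P = -6 + 92 \left(-28 - 91\right) = -6 + 92 \left(-119\right) = -6 - 10948 = -10954$)
$\sqrt{\left(\left(42 + 55\right) - 28\right) \left(-37\right) + P} = \sqrt{\left(\left(42 + 55\right) - 28\right) \left(-37\right) - 10954} = \sqrt{\left(97 - 28\right) \left(-37\right) - 10954} = \sqrt{69 \left(-37\right) - 10954} = \sqrt{-2553 - 10954} = \sqrt{-13507} = i \sqrt{13507}$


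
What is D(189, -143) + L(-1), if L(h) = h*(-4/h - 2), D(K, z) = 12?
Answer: 10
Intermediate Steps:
L(h) = h*(-2 - 4/h)
D(189, -143) + L(-1) = 12 + (-4 - 2*(-1)) = 12 + (-4 + 2) = 12 - 2 = 10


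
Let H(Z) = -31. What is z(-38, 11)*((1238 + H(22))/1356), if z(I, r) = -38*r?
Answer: -252263/678 ≈ -372.07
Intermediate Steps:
z(-38, 11)*((1238 + H(22))/1356) = (-38*11)*((1238 - 31)/1356) = -504526/1356 = -418*1207/1356 = -252263/678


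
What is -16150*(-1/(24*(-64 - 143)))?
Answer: -8075/2484 ≈ -3.2508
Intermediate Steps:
-16150*(-1/(24*(-64 - 143))) = -16150/((-24*(-207))) = -16150/4968 = -16150*1/4968 = -8075/2484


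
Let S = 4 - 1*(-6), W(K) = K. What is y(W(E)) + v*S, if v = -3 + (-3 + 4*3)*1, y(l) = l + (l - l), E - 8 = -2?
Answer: 66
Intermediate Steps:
E = 6 (E = 8 - 2 = 6)
y(l) = l (y(l) = l + 0 = l)
S = 10 (S = 4 + 6 = 10)
v = 6 (v = -3 + (-3 + 12)*1 = -3 + 9*1 = -3 + 9 = 6)
y(W(E)) + v*S = 6 + 6*10 = 6 + 60 = 66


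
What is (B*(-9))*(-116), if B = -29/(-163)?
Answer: 30276/163 ≈ 185.74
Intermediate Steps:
B = 29/163 (B = -29*(-1/163) = 29/163 ≈ 0.17791)
(B*(-9))*(-116) = ((29/163)*(-9))*(-116) = -261/163*(-116) = 30276/163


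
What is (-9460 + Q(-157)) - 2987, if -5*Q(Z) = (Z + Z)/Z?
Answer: -62237/5 ≈ -12447.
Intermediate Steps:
Q(Z) = -⅖ (Q(Z) = -(Z + Z)/(5*Z) = -2*Z/(5*Z) = -⅕*2 = -⅖)
(-9460 + Q(-157)) - 2987 = (-9460 - ⅖) - 2987 = -47302/5 - 2987 = -62237/5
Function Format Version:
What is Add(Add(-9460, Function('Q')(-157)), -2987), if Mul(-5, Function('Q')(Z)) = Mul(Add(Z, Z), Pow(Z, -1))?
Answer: Rational(-62237, 5) ≈ -12447.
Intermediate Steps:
Function('Q')(Z) = Rational(-2, 5) (Function('Q')(Z) = Mul(Rational(-1, 5), Mul(Add(Z, Z), Pow(Z, -1))) = Mul(Rational(-1, 5), Mul(Mul(2, Z), Pow(Z, -1))) = Mul(Rational(-1, 5), 2) = Rational(-2, 5))
Add(Add(-9460, Function('Q')(-157)), -2987) = Add(Add(-9460, Rational(-2, 5)), -2987) = Add(Rational(-47302, 5), -2987) = Rational(-62237, 5)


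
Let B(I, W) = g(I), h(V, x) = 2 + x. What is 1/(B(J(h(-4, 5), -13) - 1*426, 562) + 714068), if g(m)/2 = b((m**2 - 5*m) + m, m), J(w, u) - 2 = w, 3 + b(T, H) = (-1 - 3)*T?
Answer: -1/690394 ≈ -1.4484e-6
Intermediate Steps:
b(T, H) = -3 - 4*T (b(T, H) = -3 + (-1 - 3)*T = -3 - 4*T)
J(w, u) = 2 + w
g(m) = -6 - 8*m**2 + 32*m (g(m) = 2*(-3 - 4*((m**2 - 5*m) + m)) = 2*(-3 - 4*(m**2 - 4*m)) = 2*(-3 + (-4*m**2 + 16*m)) = 2*(-3 - 4*m**2 + 16*m) = -6 - 8*m**2 + 32*m)
B(I, W) = -6 - 8*I**2 + 32*I
1/(B(J(h(-4, 5), -13) - 1*426, 562) + 714068) = 1/((-6 - 8*((2 + (2 + 5)) - 1*426)**2 + 32*((2 + (2 + 5)) - 1*426)) + 714068) = 1/((-6 - 8*((2 + 7) - 426)**2 + 32*((2 + 7) - 426)) + 714068) = 1/((-6 - 8*(9 - 426)**2 + 32*(9 - 426)) + 714068) = 1/((-6 - 8*(-417)**2 + 32*(-417)) + 714068) = 1/((-6 - 8*173889 - 13344) + 714068) = 1/((-6 - 1391112 - 13344) + 714068) = 1/(-1404462 + 714068) = 1/(-690394) = -1/690394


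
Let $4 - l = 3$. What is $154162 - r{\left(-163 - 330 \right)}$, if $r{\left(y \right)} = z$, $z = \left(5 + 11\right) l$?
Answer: $154146$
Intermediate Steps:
$l = 1$ ($l = 4 - 3 = 1$)
$z = 16$ ($z = \left(5 + 11\right) 1 = 16 \cdot 1 = 16$)
$r{\left(y \right)} = 16$
$154162 - r{\left(-163 - 330 \right)} = 154162 - 16 = 154146$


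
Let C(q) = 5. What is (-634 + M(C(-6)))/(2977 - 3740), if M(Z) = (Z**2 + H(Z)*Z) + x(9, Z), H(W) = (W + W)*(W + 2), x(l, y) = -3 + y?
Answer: 257/763 ≈ 0.33683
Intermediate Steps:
H(W) = 2*W*(2 + W) (H(W) = (2*W)*(2 + W) = 2*W*(2 + W))
M(Z) = -3 + Z + Z**2 + 2*Z**2*(2 + Z) (M(Z) = (Z**2 + (2*Z*(2 + Z))*Z) + (-3 + Z) = (Z**2 + 2*Z**2*(2 + Z)) + (-3 + Z) = -3 + Z + Z**2 + 2*Z**2*(2 + Z))
(-634 + M(C(-6)))/(2977 - 3740) = (-634 + (-3 + 5 + 2*5**3 + 5*5**2))/(2977 - 3740) = (-634 + (-3 + 5 + 2*125 + 5*25))/(-763) = (-634 + (-3 + 5 + 250 + 125))*(-1/763) = (-634 + 377)*(-1/763) = -257*(-1/763) = 257/763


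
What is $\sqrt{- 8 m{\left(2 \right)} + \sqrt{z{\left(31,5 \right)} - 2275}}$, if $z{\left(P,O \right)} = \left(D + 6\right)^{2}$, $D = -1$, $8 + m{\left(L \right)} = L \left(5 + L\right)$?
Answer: $\sqrt{-48 + 15 i \sqrt{10}} \approx 3.1212 + 7.5988 i$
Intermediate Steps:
$m{\left(L \right)} = -8 + L \left(5 + L\right)$
$z{\left(P,O \right)} = 25$ ($z{\left(P,O \right)} = \left(-1 + 6\right)^{2} = 5^{2} = 25$)
$\sqrt{- 8 m{\left(2 \right)} + \sqrt{z{\left(31,5 \right)} - 2275}} = \sqrt{- 8 \left(-8 + 2^{2} + 5 \cdot 2\right) + \sqrt{25 - 2275}} = \sqrt{- 8 \left(-8 + 4 + 10\right) + \sqrt{-2250}} = \sqrt{\left(-8\right) 6 + 15 i \sqrt{10}} = \sqrt{-48 + 15 i \sqrt{10}}$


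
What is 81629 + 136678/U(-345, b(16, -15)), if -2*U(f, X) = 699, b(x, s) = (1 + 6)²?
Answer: 56785315/699 ≈ 81238.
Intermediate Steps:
b(x, s) = 49 (b(x, s) = 7² = 49)
U(f, X) = -699/2 (U(f, X) = -½*699 = -699/2)
81629 + 136678/U(-345, b(16, -15)) = 81629 + 136678/(-699/2) = 81629 + 136678*(-2/699) = 81629 - 273356/699 = 56785315/699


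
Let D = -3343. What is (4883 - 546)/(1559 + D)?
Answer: -4337/1784 ≈ -2.4311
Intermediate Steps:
(4883 - 546)/(1559 + D) = (4883 - 546)/(1559 - 3343) = 4337/(-1784) = 4337*(-1/1784) = -4337/1784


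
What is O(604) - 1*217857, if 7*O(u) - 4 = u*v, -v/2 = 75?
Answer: -1615595/7 ≈ -2.3080e+5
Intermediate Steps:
v = -150 (v = -2*75 = -150)
O(u) = 4/7 - 150*u/7 (O(u) = 4/7 + (u*(-150))/7 = 4/7 + (-150*u)/7 = 4/7 - 150*u/7)
O(604) - 1*217857 = (4/7 - 150/7*604) - 1*217857 = (4/7 - 90600/7) - 217857 = -90596/7 - 217857 = -1615595/7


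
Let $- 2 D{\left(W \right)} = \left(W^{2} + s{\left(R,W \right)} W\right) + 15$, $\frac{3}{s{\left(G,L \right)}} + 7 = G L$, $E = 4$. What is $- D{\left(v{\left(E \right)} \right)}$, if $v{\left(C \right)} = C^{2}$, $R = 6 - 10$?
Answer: $\frac{19193}{142} \approx 135.16$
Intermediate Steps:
$R = -4$ ($R = 6 - 10 = -4$)
$s{\left(G,L \right)} = \frac{3}{-7 + G L}$
$D{\left(W \right)} = - \frac{15}{2} - \frac{W^{2}}{2} - \frac{3 W}{2 \left(-7 - 4 W\right)}$ ($D{\left(W \right)} = - \frac{\left(W^{2} + \frac{3}{-7 - 4 W} W\right) + 15}{2} = - \frac{\left(W^{2} + \frac{3 W}{-7 - 4 W}\right) + 15}{2} = - \frac{15 + W^{2} + \frac{3 W}{-7 - 4 W}}{2} = - \frac{15}{2} - \frac{W^{2}}{2} - \frac{3 W}{2 \left(-7 - 4 W\right)}$)
$- D{\left(v{\left(E \right)} \right)} = - \frac{3 \cdot 4^{2} - \left(7 + 4 \cdot 4^{2}\right) \left(15 + \left(4^{2}\right)^{2}\right)}{2 \left(7 + 4 \cdot 4^{2}\right)} = - \frac{3 \cdot 16 - \left(7 + 4 \cdot 16\right) \left(15 + 16^{2}\right)}{2 \left(7 + 4 \cdot 16\right)} = - \frac{48 - \left(7 + 64\right) \left(15 + 256\right)}{2 \left(7 + 64\right)} = - \frac{48 - 71 \cdot 271}{2 \cdot 71} = - \frac{48 - 19241}{2 \cdot 71} = - \frac{-19193}{2 \cdot 71} = \left(-1\right) \left(- \frac{19193}{142}\right) = \frac{19193}{142}$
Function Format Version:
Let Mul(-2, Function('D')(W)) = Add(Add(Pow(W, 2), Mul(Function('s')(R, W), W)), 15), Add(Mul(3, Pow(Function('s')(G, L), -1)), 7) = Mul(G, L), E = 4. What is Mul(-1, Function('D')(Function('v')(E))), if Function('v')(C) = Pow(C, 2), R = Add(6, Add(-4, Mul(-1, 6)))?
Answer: Rational(19193, 142) ≈ 135.16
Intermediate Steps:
R = -4 (R = Add(6, Add(-4, -6)) = Add(6, -10) = -4)
Function('s')(G, L) = Mul(3, Pow(Add(-7, Mul(G, L)), -1))
Function('D')(W) = Add(Rational(-15, 2), Mul(Rational(-1, 2), Pow(W, 2)), Mul(Rational(-3, 2), W, Pow(Add(-7, Mul(-4, W)), -1))) (Function('D')(W) = Mul(Rational(-1, 2), Add(Add(Pow(W, 2), Mul(Mul(3, Pow(Add(-7, Mul(-4, W)), -1)), W)), 15)) = Mul(Rational(-1, 2), Add(Add(Pow(W, 2), Mul(3, W, Pow(Add(-7, Mul(-4, W)), -1))), 15)) = Mul(Rational(-1, 2), Add(15, Pow(W, 2), Mul(3, W, Pow(Add(-7, Mul(-4, W)), -1)))) = Add(Rational(-15, 2), Mul(Rational(-1, 2), Pow(W, 2)), Mul(Rational(-3, 2), W, Pow(Add(-7, Mul(-4, W)), -1))))
Mul(-1, Function('D')(Function('v')(E))) = Mul(-1, Mul(Rational(1, 2), Pow(Add(7, Mul(4, Pow(4, 2))), -1), Add(Mul(3, Pow(4, 2)), Mul(-1, Add(7, Mul(4, Pow(4, 2))), Add(15, Pow(Pow(4, 2), 2)))))) = Mul(-1, Mul(Rational(1, 2), Pow(Add(7, Mul(4, 16)), -1), Add(Mul(3, 16), Mul(-1, Add(7, Mul(4, 16)), Add(15, Pow(16, 2)))))) = Mul(-1, Mul(Rational(1, 2), Pow(Add(7, 64), -1), Add(48, Mul(-1, Add(7, 64), Add(15, 256))))) = Mul(-1, Mul(Rational(1, 2), Pow(71, -1), Add(48, Mul(-1, 71, 271)))) = Mul(-1, Mul(Rational(1, 2), Rational(1, 71), Add(48, -19241))) = Mul(-1, Mul(Rational(1, 2), Rational(1, 71), -19193)) = Mul(-1, Rational(-19193, 142)) = Rational(19193, 142)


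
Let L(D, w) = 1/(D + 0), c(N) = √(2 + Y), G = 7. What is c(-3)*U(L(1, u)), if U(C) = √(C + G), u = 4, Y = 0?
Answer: 4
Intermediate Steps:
c(N) = √2 (c(N) = √(2 + 0) = √2)
L(D, w) = 1/D
U(C) = √(7 + C) (U(C) = √(C + 7) = √(7 + C))
c(-3)*U(L(1, u)) = √2*√(7 + 1/1) = √2*√(7 + 1) = √2*√8 = √2*(2*√2) = 4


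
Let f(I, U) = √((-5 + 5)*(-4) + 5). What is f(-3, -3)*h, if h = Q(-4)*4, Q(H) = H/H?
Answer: 4*√5 ≈ 8.9443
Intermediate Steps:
Q(H) = 1
f(I, U) = √5 (f(I, U) = √(0*(-4) + 5) = √(0 + 5) = √5)
h = 4 (h = 1*4 = 4)
f(-3, -3)*h = √5*4 = 4*√5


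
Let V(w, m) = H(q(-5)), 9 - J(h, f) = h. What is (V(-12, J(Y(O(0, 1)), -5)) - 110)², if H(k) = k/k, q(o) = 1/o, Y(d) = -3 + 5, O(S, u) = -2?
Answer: 11881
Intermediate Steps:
Y(d) = 2
J(h, f) = 9 - h
H(k) = 1
V(w, m) = 1
(V(-12, J(Y(O(0, 1)), -5)) - 110)² = (1 - 110)² = (-109)² = 11881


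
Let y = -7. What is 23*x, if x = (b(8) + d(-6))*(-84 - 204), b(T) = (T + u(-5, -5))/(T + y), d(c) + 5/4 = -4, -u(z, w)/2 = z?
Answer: -84456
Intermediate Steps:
u(z, w) = -2*z
d(c) = -21/4 (d(c) = -5/4 - 4 = -21/4)
b(T) = (10 + T)/(-7 + T) (b(T) = (T - 2*(-5))/(T - 7) = (T + 10)/(-7 + T) = (10 + T)/(-7 + T))
x = -3672 (x = ((10 + 8)/(-7 + 8) - 21/4)*(-84 - 204) = (18/1 - 21/4)*(-288) = (1*18 - 21/4)*(-288) = (18 - 21/4)*(-288) = (51/4)*(-288) = -3672)
23*x = 23*(-3672) = -84456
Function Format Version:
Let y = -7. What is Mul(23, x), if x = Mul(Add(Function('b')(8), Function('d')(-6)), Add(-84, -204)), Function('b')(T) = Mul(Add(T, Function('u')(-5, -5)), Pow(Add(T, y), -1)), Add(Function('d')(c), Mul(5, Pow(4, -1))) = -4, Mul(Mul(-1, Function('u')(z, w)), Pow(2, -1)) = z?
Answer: -84456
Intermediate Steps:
Function('u')(z, w) = Mul(-2, z)
Function('d')(c) = Rational(-21, 4) (Function('d')(c) = Add(Rational(-5, 4), -4) = Rational(-21, 4))
Function('b')(T) = Mul(Pow(Add(-7, T), -1), Add(10, T)) (Function('b')(T) = Mul(Add(T, Mul(-2, -5)), Pow(Add(T, -7), -1)) = Mul(Add(T, 10), Pow(Add(-7, T), -1)) = Mul(Add(10, T), Pow(Add(-7, T), -1)) = Mul(Pow(Add(-7, T), -1), Add(10, T)))
x = -3672 (x = Mul(Add(Mul(Pow(Add(-7, 8), -1), Add(10, 8)), Rational(-21, 4)), Add(-84, -204)) = Mul(Add(Mul(Pow(1, -1), 18), Rational(-21, 4)), -288) = Mul(Add(Mul(1, 18), Rational(-21, 4)), -288) = Mul(Add(18, Rational(-21, 4)), -288) = Mul(Rational(51, 4), -288) = -3672)
Mul(23, x) = Mul(23, -3672) = -84456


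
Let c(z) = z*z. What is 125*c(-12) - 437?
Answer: 17563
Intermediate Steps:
c(z) = z²
125*c(-12) - 437 = 125*(-12)² - 437 = 125*144 - 437 = 18000 - 437 = 17563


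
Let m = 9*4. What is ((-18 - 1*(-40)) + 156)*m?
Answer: 6408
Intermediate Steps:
m = 36
((-18 - 1*(-40)) + 156)*m = ((-18 - 1*(-40)) + 156)*36 = ((-18 + 40) + 156)*36 = (22 + 156)*36 = 178*36 = 6408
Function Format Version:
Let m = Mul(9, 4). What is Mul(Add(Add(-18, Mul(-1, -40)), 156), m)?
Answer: 6408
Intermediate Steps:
m = 36
Mul(Add(Add(-18, Mul(-1, -40)), 156), m) = Mul(Add(Add(-18, Mul(-1, -40)), 156), 36) = Mul(Add(Add(-18, 40), 156), 36) = Mul(Add(22, 156), 36) = Mul(178, 36) = 6408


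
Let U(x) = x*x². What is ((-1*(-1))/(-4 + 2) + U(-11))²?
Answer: 7091569/4 ≈ 1.7729e+6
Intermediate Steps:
U(x) = x³
((-1*(-1))/(-4 + 2) + U(-11))² = ((-1*(-1))/(-4 + 2) + (-11)³)² = (1/(-2) - 1331)² = (1*(-½) - 1331)² = (-½ - 1331)² = (-2663/2)² = 7091569/4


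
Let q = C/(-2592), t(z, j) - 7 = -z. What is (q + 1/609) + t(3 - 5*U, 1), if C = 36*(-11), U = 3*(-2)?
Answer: -377759/14616 ≈ -25.846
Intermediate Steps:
U = -6
C = -396
t(z, j) = 7 - z
q = 11/72 (q = -396/(-2592) = -396*(-1/2592) = 11/72 ≈ 0.15278)
(q + 1/609) + t(3 - 5*U, 1) = (11/72 + 1/609) + (7 - (3 - 5*(-6))) = (11/72 + 1/609) + (7 - (3 + 30)) = 2257/14616 + (7 - 1*33) = 2257/14616 + (7 - 33) = 2257/14616 - 26 = -377759/14616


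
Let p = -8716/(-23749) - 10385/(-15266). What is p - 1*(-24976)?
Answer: 532675546365/21326602 ≈ 24977.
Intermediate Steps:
p = 22334813/21326602 (p = -8716*(-1/23749) - 10385*(-1/15266) = 8716/23749 + 10385/15266 = 22334813/21326602 ≈ 1.0473)
p - 1*(-24976) = 22334813/21326602 - 1*(-24976) = 22334813/21326602 + 24976 = 532675546365/21326602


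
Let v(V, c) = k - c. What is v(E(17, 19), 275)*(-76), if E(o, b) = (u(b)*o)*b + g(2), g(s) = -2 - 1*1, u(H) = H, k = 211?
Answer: 4864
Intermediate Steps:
g(s) = -3 (g(s) = -2 - 1 = -3)
E(o, b) = -3 + o*b² (E(o, b) = (b*o)*b - 3 = o*b² - 3 = -3 + o*b²)
v(V, c) = 211 - c
v(E(17, 19), 275)*(-76) = (211 - 1*275)*(-76) = (211 - 275)*(-76) = -64*(-76) = 4864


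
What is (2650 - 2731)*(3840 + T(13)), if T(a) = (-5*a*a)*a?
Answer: 578745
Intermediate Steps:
T(a) = -5*a³ (T(a) = (-5*a²)*a = -5*a³)
(2650 - 2731)*(3840 + T(13)) = (2650 - 2731)*(3840 - 5*13³) = -81*(3840 - 5*2197) = -81*(3840 - 10985) = -81*(-7145) = 578745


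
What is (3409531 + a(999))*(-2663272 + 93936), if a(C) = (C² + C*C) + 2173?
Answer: -13894213703216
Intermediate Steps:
a(C) = 2173 + 2*C² (a(C) = (C² + C²) + 2173 = 2*C² + 2173 = 2173 + 2*C²)
(3409531 + a(999))*(-2663272 + 93936) = (3409531 + (2173 + 2*999²))*(-2663272 + 93936) = (3409531 + (2173 + 2*998001))*(-2569336) = (3409531 + (2173 + 1996002))*(-2569336) = (3409531 + 1998175)*(-2569336) = 5407706*(-2569336) = -13894213703216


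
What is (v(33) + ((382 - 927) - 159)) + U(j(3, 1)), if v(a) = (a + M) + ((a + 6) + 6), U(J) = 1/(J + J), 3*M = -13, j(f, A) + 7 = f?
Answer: -15131/24 ≈ -630.46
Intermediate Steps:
j(f, A) = -7 + f
M = -13/3 (M = (⅓)*(-13) = -13/3 ≈ -4.3333)
U(J) = 1/(2*J)
v(a) = 23/3 + 2*a (v(a) = (a - 13/3) + ((a + 6) + 6) = (-13/3 + a) + ((6 + a) + 6) = (-13/3 + a) + (12 + a) = 23/3 + 2*a)
(v(33) + ((382 - 927) - 159)) + U(j(3, 1)) = ((23/3 + 2*33) + ((382 - 927) - 159)) + 1/(2*(-7 + 3)) = ((23/3 + 66) + (-545 - 159)) + (½)/(-4) = (221/3 - 704) + (½)*(-¼) = -1891/3 - ⅛ = -15131/24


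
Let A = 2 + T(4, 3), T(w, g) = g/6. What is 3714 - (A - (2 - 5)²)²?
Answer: 14687/4 ≈ 3671.8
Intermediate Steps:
T(w, g) = g/6 (T(w, g) = g*(⅙) = g/6)
A = 5/2 (A = 2 + (⅙)*3 = 2 + ½ = 5/2 ≈ 2.5000)
3714 - (A - (2 - 5)²)² = 3714 - (5/2 - (2 - 5)²)² = 3714 - (5/2 - 1*(-3)²)² = 3714 - (5/2 - 1*9)² = 3714 - (5/2 - 9)² = 3714 - (-13/2)² = 3714 - 1*169/4 = 3714 - 169/4 = 14687/4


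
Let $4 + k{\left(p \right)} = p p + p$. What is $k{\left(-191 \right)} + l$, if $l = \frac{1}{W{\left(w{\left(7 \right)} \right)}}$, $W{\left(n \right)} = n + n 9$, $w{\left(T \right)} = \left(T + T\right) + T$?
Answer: $\frac{7620061}{210} \approx 36286.0$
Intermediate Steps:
$w{\left(T \right)} = 3 T$ ($w{\left(T \right)} = 2 T + T = 3 T$)
$k{\left(p \right)} = -4 + p + p^{2}$ ($k{\left(p \right)} = -4 + \left(p p + p\right) = -4 + \left(p^{2} + p\right) = -4 + \left(p + p^{2}\right) = -4 + p + p^{2}$)
$W{\left(n \right)} = 10 n$ ($W{\left(n \right)} = n + 9 n = 10 n$)
$l = \frac{1}{210}$ ($l = \frac{1}{10 \cdot 3 \cdot 7} = \frac{1}{10 \cdot 21} = \frac{1}{210} \approx 0.0047619$)
$k{\left(-191 \right)} + l = \left(-4 - 191 + \left(-191\right)^{2}\right) + \frac{1}{210} = \left(-4 - 191 + 36481\right) + \frac{1}{210} = 36286 + \frac{1}{210} = \frac{7620061}{210}$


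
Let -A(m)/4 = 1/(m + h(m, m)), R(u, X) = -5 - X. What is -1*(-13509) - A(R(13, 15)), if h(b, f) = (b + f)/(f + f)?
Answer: 256667/19 ≈ 13509.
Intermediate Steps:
h(b, f) = (b + f)/(2*f) (h(b, f) = (b + f)/((2*f)) = (b + f)*(1/(2*f)) = (b + f)/(2*f))
A(m) = -4/(1 + m) (A(m) = -4/(m + (m + m)/(2*m)) = -4/(m + (2*m)/(2*m)) = -4/(m + 1) = -4/(1 + m))
-1*(-13509) - A(R(13, 15)) = -1*(-13509) - (-4)/(1 + (-5 - 1*15)) = 13509 - (-4)/(1 + (-5 - 15)) = 13509 - (-4)/(1 - 20) = 13509 - (-4)/(-19) = 13509 - (-4)*(-1)/19 = 13509 - 1*4/19 = 13509 - 4/19 = 256667/19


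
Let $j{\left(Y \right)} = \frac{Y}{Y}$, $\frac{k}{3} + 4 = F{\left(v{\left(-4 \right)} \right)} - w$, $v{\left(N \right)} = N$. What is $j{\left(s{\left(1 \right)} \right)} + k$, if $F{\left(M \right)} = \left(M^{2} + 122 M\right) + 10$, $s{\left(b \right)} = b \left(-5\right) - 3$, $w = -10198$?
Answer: $29197$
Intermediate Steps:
$s{\left(b \right)} = -3 - 5 b$ ($s{\left(b \right)} = - 5 b - 3 = -3 - 5 b$)
$F{\left(M \right)} = 10 + M^{2} + 122 M$
$k = 29196$ ($k = -12 + 3 \left(\left(10 + \left(-4\right)^{2} + 122 \left(-4\right)\right) - -10198\right) = -12 + 3 \left(\left(10 + 16 - 488\right) + 10198\right) = -12 + 3 \left(-462 + 10198\right) = -12 + 3 \cdot 9736 = -12 + 29208 = 29196$)
$j{\left(Y \right)} = 1$
$j{\left(s{\left(1 \right)} \right)} + k = 1 + 29196 = 29197$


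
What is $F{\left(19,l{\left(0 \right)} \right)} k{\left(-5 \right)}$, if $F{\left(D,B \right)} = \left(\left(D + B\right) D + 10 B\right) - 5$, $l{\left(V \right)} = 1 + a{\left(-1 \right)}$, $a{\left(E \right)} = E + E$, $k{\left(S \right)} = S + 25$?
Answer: $6540$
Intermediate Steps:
$k{\left(S \right)} = 25 + S$
$a{\left(E \right)} = 2 E$
$l{\left(V \right)} = -1$ ($l{\left(V \right)} = 1 + 2 \left(-1\right) = 1 - 2 = -1$)
$F{\left(D,B \right)} = -5 + 10 B + D \left(B + D\right)$ ($F{\left(D,B \right)} = \left(\left(B + D\right) D + 10 B\right) - 5 = \left(D \left(B + D\right) + 10 B\right) - 5 = \left(10 B + D \left(B + D\right)\right) - 5 = -5 + 10 B + D \left(B + D\right)$)
$F{\left(19,l{\left(0 \right)} \right)} k{\left(-5 \right)} = \left(-5 + 19^{2} + 10 \left(-1\right) - 19\right) \left(25 - 5\right) = \left(-5 + 361 - 10 - 19\right) 20 = 327 \cdot 20 = 6540$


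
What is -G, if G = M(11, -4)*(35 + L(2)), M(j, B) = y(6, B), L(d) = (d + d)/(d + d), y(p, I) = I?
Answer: 144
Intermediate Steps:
L(d) = 1 (L(d) = (2*d)/((2*d)) = (2*d)*(1/(2*d)) = 1)
M(j, B) = B
G = -144 (G = -4*(35 + 1) = -4*36 = -144)
-G = -1*(-144) = 144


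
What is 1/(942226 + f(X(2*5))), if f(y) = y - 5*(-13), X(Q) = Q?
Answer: 1/942301 ≈ 1.0612e-6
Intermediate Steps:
f(y) = 65 + y (f(y) = y + 65 = 65 + y)
1/(942226 + f(X(2*5))) = 1/(942226 + (65 + 2*5)) = 1/(942226 + (65 + 10)) = 1/(942226 + 75) = 1/942301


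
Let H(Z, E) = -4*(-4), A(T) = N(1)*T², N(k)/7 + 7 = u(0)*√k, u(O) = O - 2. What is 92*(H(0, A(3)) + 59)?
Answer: 6900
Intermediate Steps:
u(O) = -2 + O
N(k) = -49 - 14*√k (N(k) = -49 + 7*((-2 + 0)*√k) = -49 + 7*(-2*√k) = -49 - 14*√k)
A(T) = -63*T² (A(T) = (-49 - 14*√1)*T² = (-49 - 14*1)*T² = (-49 - 14)*T² = -63*T²)
H(Z, E) = 16
92*(H(0, A(3)) + 59) = 92*(16 + 59) = 92*75 = 6900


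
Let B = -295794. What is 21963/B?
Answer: -7321/98598 ≈ -0.074251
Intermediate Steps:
21963/B = 21963/(-295794) = 21963*(-1/295794) = -7321/98598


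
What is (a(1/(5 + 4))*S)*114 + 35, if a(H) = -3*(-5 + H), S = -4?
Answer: -6653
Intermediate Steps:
a(H) = 15 - 3*H
(a(1/(5 + 4))*S)*114 + 35 = ((15 - 3/(5 + 4))*(-4))*114 + 35 = ((15 - 3/9)*(-4))*114 + 35 = ((15 - 3*⅑)*(-4))*114 + 35 = ((15 - ⅓)*(-4))*114 + 35 = ((44/3)*(-4))*114 + 35 = -176/3*114 + 35 = -6688 + 35 = -6653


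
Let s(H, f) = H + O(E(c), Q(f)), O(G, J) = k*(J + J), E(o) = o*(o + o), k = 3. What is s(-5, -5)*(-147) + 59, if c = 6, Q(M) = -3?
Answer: 3440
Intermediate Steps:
E(o) = 2*o² (E(o) = o*(2*o) = 2*o²)
O(G, J) = 6*J (O(G, J) = 3*(J + J) = 3*(2*J) = 6*J)
s(H, f) = -18 + H (s(H, f) = H + 6*(-3) = H - 18 = -18 + H)
s(-5, -5)*(-147) + 59 = (-18 - 5)*(-147) + 59 = -23*(-147) + 59 = 3381 + 59 = 3440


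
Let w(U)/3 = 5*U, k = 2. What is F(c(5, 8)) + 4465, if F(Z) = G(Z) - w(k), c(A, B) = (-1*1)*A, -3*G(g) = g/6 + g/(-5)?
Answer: 79829/18 ≈ 4434.9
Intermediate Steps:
G(g) = g/90 (G(g) = -(g/6 + g/(-5))/3 = -(g*(⅙) + g*(-⅕))/3 = -(g/6 - g/5)/3 = -(-1)*g/90 = g/90)
c(A, B) = -A
w(U) = 15*U (w(U) = 3*(5*U) = 15*U)
F(Z) = -30 + Z/90 (F(Z) = Z/90 - 15*2 = Z/90 - 1*30 = Z/90 - 30 = -30 + Z/90)
F(c(5, 8)) + 4465 = (-30 + (-1*5)/90) + 4465 = (-30 + (1/90)*(-5)) + 4465 = (-30 - 1/18) + 4465 = -541/18 + 4465 = 79829/18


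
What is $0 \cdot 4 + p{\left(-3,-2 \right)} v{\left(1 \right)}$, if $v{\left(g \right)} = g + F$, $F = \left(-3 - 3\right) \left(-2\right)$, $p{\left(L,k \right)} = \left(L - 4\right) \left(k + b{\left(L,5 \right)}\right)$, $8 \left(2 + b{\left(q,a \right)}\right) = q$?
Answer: $\frac{3185}{8} \approx 398.13$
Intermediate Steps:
$b{\left(q,a \right)} = -2 + \frac{q}{8}$
$p{\left(L,k \right)} = \left(-4 + L\right) \left(-2 + k + \frac{L}{8}\right)$ ($p{\left(L,k \right)} = \left(L - 4\right) \left(k + \left(-2 + \frac{L}{8}\right)\right) = \left(-4 + L\right) \left(-2 + k + \frac{L}{8}\right)$)
$F = 12$ ($F = \left(-6\right) \left(-2\right) = 12$)
$v{\left(g \right)} = 12 + g$ ($v{\left(g \right)} = g + 12 = 12 + g$)
$0 \cdot 4 + p{\left(-3,-2 \right)} v{\left(1 \right)} = 0 \cdot 4 + \left(8 - -8 - - \frac{15}{2} + \frac{\left(-3\right)^{2}}{8} - -6\right) \left(12 + 1\right) = 0 + \left(8 + 8 + \frac{15}{2} + \frac{1}{8} \cdot 9 + 6\right) 13 = 0 + \left(8 + 8 + \frac{15}{2} + \frac{9}{8} + 6\right) 13 = 0 + \frac{245}{8} \cdot 13 = 0 + \frac{3185}{8} = \frac{3185}{8}$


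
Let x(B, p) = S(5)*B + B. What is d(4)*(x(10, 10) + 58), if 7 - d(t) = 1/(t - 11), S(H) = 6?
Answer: 6400/7 ≈ 914.29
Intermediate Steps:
d(t) = 7 - 1/(-11 + t) (d(t) = 7 - 1/(t - 11) = 7 - 1/(-11 + t))
x(B, p) = 7*B (x(B, p) = 6*B + B = 7*B)
d(4)*(x(10, 10) + 58) = ((-78 + 7*4)/(-11 + 4))*(7*10 + 58) = ((-78 + 28)/(-7))*(70 + 58) = -1/7*(-50)*128 = (50/7)*128 = 6400/7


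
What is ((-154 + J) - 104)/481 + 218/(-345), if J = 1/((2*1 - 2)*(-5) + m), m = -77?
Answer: -14928181/12777765 ≈ -1.1683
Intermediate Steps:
J = -1/77 (J = 1/((2*1 - 2)*(-5) - 77) = 1/((2 - 2)*(-5) - 77) = 1/(0*(-5) - 77) = 1/(0 - 77) = 1/(-77) = -1/77 ≈ -0.012987)
((-154 + J) - 104)/481 + 218/(-345) = ((-154 - 1/77) - 104)/481 + 218/(-345) = (-11859/77 - 104)*(1/481) + 218*(-1/345) = -19867/77*1/481 - 218/345 = -19867/37037 - 218/345 = -14928181/12777765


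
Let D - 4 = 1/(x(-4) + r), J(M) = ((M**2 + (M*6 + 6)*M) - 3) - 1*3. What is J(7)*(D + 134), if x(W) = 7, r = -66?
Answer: 3085439/59 ≈ 52296.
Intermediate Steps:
J(M) = -6 + M**2 + M*(6 + 6*M) (J(M) = ((M**2 + (6*M + 6)*M) - 3) - 3 = ((M**2 + (6 + 6*M)*M) - 3) - 3 = ((M**2 + M*(6 + 6*M)) - 3) - 3 = (-3 + M**2 + M*(6 + 6*M)) - 3 = -6 + M**2 + M*(6 + 6*M))
D = 235/59 (D = 4 + 1/(7 - 66) = 4 + 1/(-59) = 4 - 1/59 = 235/59 ≈ 3.9831)
J(7)*(D + 134) = (-6 + 6*7 + 7*7**2)*(235/59 + 134) = (-6 + 42 + 7*49)*(8141/59) = (-6 + 42 + 343)*(8141/59) = 379*(8141/59) = 3085439/59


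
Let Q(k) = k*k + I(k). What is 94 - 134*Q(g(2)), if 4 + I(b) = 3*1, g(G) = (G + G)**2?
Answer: -34076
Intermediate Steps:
g(G) = 4*G**2 (g(G) = (2*G)**2 = 4*G**2)
I(b) = -1 (I(b) = -4 + 3*1 = -4 + 3 = -1)
Q(k) = -1 + k**2 (Q(k) = k*k - 1 = k**2 - 1 = -1 + k**2)
94 - 134*Q(g(2)) = 94 - 134*(-1 + (4*2**2)**2) = 94 - 134*(-1 + (4*4)**2) = 94 - 134*(-1 + 16**2) = 94 - 134*(-1 + 256) = 94 - 134*255 = 94 - 34170 = -34076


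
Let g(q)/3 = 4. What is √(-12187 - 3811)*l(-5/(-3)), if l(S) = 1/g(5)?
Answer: I*√15998/12 ≈ 10.54*I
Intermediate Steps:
g(q) = 12 (g(q) = 3*4 = 12)
l(S) = 1/12
√(-12187 - 3811)*l(-5/(-3)) = √(-12187 - 3811)*(1/12) = √(-15998)*(1/12) = (I*√15998)*(1/12) = I*√15998/12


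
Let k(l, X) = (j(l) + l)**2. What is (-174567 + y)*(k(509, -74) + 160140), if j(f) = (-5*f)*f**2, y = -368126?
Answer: -235939281200791066564748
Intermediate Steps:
j(f) = -5*f**3
k(l, X) = (l - 5*l**3)**2 (k(l, X) = (-5*l**3 + l)**2 = (l - 5*l**3)**2)
(-174567 + y)*(k(509, -74) + 160140) = (-174567 - 368126)*(509**2*(-1 + 5*509**2)**2 + 160140) = -542693*(259081*(-1 + 5*259081)**2 + 160140) = -542693*(259081*(-1 + 1295405)**2 + 160140) = -542693*(259081*1295404**2 + 160140) = -542693*(259081*1678071523216 + 160140) = -542693*(434756448306324496 + 160140) = -542693*434756448306484636 = -235939281200791066564748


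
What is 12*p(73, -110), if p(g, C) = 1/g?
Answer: 12/73 ≈ 0.16438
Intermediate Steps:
12*p(73, -110) = 12/73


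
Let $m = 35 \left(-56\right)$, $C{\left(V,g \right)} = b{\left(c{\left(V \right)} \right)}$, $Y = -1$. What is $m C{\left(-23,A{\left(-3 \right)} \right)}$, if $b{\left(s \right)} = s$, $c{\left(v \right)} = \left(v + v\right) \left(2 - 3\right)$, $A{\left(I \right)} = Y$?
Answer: $-90160$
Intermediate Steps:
$A{\left(I \right)} = -1$
$c{\left(v \right)} = - 2 v$ ($c{\left(v \right)} = 2 v \left(-1\right) = - 2 v$)
$C{\left(V,g \right)} = - 2 V$
$m = -1960$
$m C{\left(-23,A{\left(-3 \right)} \right)} = - 1960 \left(\left(-2\right) \left(-23\right)\right) = \left(-1960\right) 46 = -90160$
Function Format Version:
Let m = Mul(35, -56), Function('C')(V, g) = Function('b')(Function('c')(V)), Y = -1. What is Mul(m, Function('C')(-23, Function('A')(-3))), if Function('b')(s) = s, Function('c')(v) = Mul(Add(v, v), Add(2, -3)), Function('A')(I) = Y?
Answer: -90160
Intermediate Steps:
Function('A')(I) = -1
Function('c')(v) = Mul(-2, v) (Function('c')(v) = Mul(Mul(2, v), -1) = Mul(-2, v))
Function('C')(V, g) = Mul(-2, V)
m = -1960
Mul(m, Function('C')(-23, Function('A')(-3))) = Mul(-1960, Mul(-2, -23)) = Mul(-1960, 46) = -90160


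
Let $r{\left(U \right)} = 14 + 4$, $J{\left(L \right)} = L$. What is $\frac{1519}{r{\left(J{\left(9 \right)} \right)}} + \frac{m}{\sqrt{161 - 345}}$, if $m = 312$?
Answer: $\frac{1519}{18} - \frac{78 i \sqrt{46}}{23} \approx 84.389 - 23.001 i$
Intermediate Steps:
$r{\left(U \right)} = 18$
$\frac{1519}{r{\left(J{\left(9 \right)} \right)}} + \frac{m}{\sqrt{161 - 345}} = \frac{1519}{18} + \frac{312}{\sqrt{161 - 345}} = 1519 \cdot \frac{1}{18} + \frac{312}{\sqrt{-184}} = \frac{1519}{18} + \frac{312}{2 i \sqrt{46}} = \frac{1519}{18} + 312 \left(- \frac{i \sqrt{46}}{92}\right) = \frac{1519}{18} - \frac{78 i \sqrt{46}}{23}$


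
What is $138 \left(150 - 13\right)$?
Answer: $18906$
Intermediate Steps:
$138 \left(150 - 13\right) = 138 \cdot 137 = 18906$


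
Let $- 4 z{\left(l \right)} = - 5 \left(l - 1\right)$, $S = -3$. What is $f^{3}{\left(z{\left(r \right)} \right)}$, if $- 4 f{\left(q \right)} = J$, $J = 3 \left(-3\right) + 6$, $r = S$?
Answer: $\frac{27}{64} \approx 0.42188$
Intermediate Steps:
$r = -3$
$z{\left(l \right)} = - \frac{5}{4} + \frac{5 l}{4}$ ($z{\left(l \right)} = - \frac{\left(-5\right) \left(l - 1\right)}{4} = - \frac{\left(-5\right) \left(-1 + l\right)}{4} = - \frac{5 - 5 l}{4} = - \frac{5}{4} + \frac{5 l}{4}$)
$J = -3$ ($J = -9 + 6 = -3$)
$f{\left(q \right)} = \frac{3}{4}$ ($f{\left(q \right)} = \left(- \frac{1}{4}\right) \left(-3\right) = \frac{3}{4}$)
$f^{3}{\left(z{\left(r \right)} \right)} = \left(\frac{3}{4}\right)^{3} = \frac{27}{64}$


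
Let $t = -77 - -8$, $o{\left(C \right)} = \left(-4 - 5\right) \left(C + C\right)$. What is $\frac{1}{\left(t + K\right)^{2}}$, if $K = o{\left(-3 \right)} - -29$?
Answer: $\frac{1}{196} \approx 0.005102$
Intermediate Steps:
$o{\left(C \right)} = - 18 C$ ($o{\left(C \right)} = - 9 \cdot 2 C = - 18 C$)
$t = -69$ ($t = -77 + 8 = -69$)
$K = 83$ ($K = \left(-18\right) \left(-3\right) - -29 = 54 + 29 = 83$)
$\frac{1}{\left(t + K\right)^{2}} = \frac{1}{\left(-69 + 83\right)^{2}} = \frac{1}{14^{2}} = \frac{1}{196}$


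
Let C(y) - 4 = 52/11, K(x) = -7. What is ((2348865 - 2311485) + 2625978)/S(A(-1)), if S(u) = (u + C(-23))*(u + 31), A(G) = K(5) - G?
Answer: 4882823/125 ≈ 39063.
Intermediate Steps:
C(y) = 96/11 (C(y) = 4 + 52/11 = 96/11)
A(G) = -7 - G
S(u) = (31 + u)*(96/11 + u) (S(u) = (u + 96/11)*(u + 31) = (96/11 + u)*(31 + u) = (31 + u)*(96/11 + u))
((2348865 - 2311485) + 2625978)/S(A(-1)) = ((2348865 - 2311485) + 2625978)/(2976/11 + (-7 - 1*(-1))**2 + 437*(-7 - 1*(-1))/11) = (37380 + 2625978)/(2976/11 + (-7 + 1)**2 + 437*(-7 + 1)/11) = 2663358/(2976/11 + (-6)**2 + (437/11)*(-6)) = 2663358/(2976/11 + 36 - 2622/11) = 2663358/(750/11) = 2663358*(11/750) = 4882823/125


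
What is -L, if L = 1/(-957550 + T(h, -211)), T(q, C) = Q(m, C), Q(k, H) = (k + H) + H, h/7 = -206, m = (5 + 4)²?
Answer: 1/957891 ≈ 1.0440e-6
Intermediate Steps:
m = 81 (m = 9² = 81)
h = -1442 (h = 7*(-206) = -1442)
Q(k, H) = k + 2*H (Q(k, H) = (H + k) + H = k + 2*H)
T(q, C) = 81 + 2*C
L = -1/957891 (L = 1/(-957550 + (81 + 2*(-211))) = 1/(-957550 + (81 - 422)) = 1/(-957550 - 341) = 1/(-957891) = -1/957891 ≈ -1.0440e-6)
-L = -1*(-1/957891) = 1/957891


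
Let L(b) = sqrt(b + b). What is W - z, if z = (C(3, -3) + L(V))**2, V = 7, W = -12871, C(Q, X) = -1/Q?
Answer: -115966/9 + 2*sqrt(14)/3 ≈ -12883.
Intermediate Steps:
L(b) = sqrt(2)*sqrt(b) (L(b) = sqrt(2*b) = sqrt(2)*sqrt(b))
z = (-1/3 + sqrt(14))**2 (z = (-1/3 + sqrt(2)*sqrt(7))**2 = (-1*1/3 + sqrt(14))**2 = (-1/3 + sqrt(14))**2 ≈ 11.617)
W - z = -12871 - (127/9 - 2*sqrt(14)/3) = -12871 + (-127/9 + 2*sqrt(14)/3) = -115966/9 + 2*sqrt(14)/3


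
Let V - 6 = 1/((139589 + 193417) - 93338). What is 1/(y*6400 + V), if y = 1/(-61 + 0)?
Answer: -14619748/1446156651 ≈ -0.010109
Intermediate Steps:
y = -1/61 (y = 1/(-61) = -1/61 ≈ -0.016393)
V = 1438009/239668 (V = 6 + 1/((139589 + 193417) - 93338) = 6 + 1/(333006 - 93338) = 6 + 1/239668 = 1438009/239668 ≈ 6.0000)
1/(y*6400 + V) = 1/(-1/61*6400 + 1438009/239668) = 1/(-6400/61 + 1438009/239668) = 1/(-1446156651/14619748) = -14619748/1446156651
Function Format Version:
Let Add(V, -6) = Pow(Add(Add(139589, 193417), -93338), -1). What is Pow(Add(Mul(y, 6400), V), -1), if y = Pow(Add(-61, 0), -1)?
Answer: Rational(-14619748, 1446156651) ≈ -0.010109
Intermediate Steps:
y = Rational(-1, 61) (y = Pow(-61, -1) = Rational(-1, 61) ≈ -0.016393)
V = Rational(1438009, 239668) (V = Add(6, Pow(Add(Add(139589, 193417), -93338), -1)) = Add(6, Pow(Add(333006, -93338), -1)) = Add(6, Pow(239668, -1)) = Add(6, Rational(1, 239668)) = Rational(1438009, 239668) ≈ 6.0000)
Pow(Add(Mul(y, 6400), V), -1) = Pow(Add(Mul(Rational(-1, 61), 6400), Rational(1438009, 239668)), -1) = Pow(Add(Rational(-6400, 61), Rational(1438009, 239668)), -1) = Pow(Rational(-1446156651, 14619748), -1) = Rational(-14619748, 1446156651)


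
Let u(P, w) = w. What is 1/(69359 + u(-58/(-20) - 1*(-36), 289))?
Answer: 1/69648 ≈ 1.4358e-5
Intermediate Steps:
1/(69359 + u(-58/(-20) - 1*(-36), 289)) = 1/(69359 + 289) = 1/69648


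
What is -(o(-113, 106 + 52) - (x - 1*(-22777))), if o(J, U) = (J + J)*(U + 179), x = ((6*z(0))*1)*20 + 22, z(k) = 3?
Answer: 99321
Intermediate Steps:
x = 382 (x = ((6*3)*1)*20 + 22 = (18*1)*20 + 22 = 18*20 + 22 = 360 + 22 = 382)
o(J, U) = 2*J*(179 + U) (o(J, U) = (2*J)*(179 + U) = 2*J*(179 + U))
-(o(-113, 106 + 52) - (x - 1*(-22777))) = -(2*(-113)*(179 + (106 + 52)) - (382 - 1*(-22777))) = -(2*(-113)*(179 + 158) - (382 + 22777)) = -(2*(-113)*337 - 1*23159) = -(-76162 - 23159) = -1*(-99321) = 99321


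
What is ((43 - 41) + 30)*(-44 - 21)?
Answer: -2080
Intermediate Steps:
((43 - 41) + 30)*(-44 - 21) = (2 + 30)*(-65) = 32*(-65) = -2080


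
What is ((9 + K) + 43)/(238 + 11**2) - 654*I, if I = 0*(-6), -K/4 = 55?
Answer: -168/359 ≈ -0.46797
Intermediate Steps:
K = -220 (K = -4*55 = -220)
I = 0
((9 + K) + 43)/(238 + 11**2) - 654*I = ((9 - 220) + 43)/(238 + 11**2) - 654*0 = (-211 + 43)/(238 + 121) - 327*0 = -168/359 + 0 = -168/359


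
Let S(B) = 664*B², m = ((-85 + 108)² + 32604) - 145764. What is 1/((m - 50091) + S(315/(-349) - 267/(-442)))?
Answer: -5948882641/967662106958108 ≈ -6.1477e-6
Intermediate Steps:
m = -112631 (m = (23² + 32604) - 145764 = (529 + 32604) - 145764 = 33133 - 145764 = -112631)
1/((m - 50091) + S(315/(-349) - 267/(-442))) = 1/((-112631 - 50091) + 664*(315/(-349) - 267/(-442))²) = 1/(-162722 + 664*(315*(-1/349) - 267*(-1/442))²) = 1/(-162722 + 664*(-315/349 + 267/442)²) = 1/(-162722 + 664*(-46047/154258)²) = 1/(-162722 + 664*(2120326209/23795530564)) = 1/(-162722 + 351974150694/5948882641) = 1/(-967662106958108/5948882641) = -5948882641/967662106958108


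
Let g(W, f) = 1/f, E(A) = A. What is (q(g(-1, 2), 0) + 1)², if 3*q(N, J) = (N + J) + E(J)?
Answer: 49/36 ≈ 1.3611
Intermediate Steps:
q(N, J) = N/3 + 2*J/3 (q(N, J) = ((N + J) + J)/3 = ((J + N) + J)/3 = (N + 2*J)/3 = N/3 + 2*J/3)
(q(g(-1, 2), 0) + 1)² = (((⅓)/2 + (⅔)*0) + 1)² = (((⅓)*(½) + 0) + 1)² = ((⅙ + 0) + 1)² = (⅙ + 1)² = (7/6)² = 49/36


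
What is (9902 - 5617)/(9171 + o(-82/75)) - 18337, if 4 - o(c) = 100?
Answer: -33280798/1815 ≈ -18337.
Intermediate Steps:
o(c) = -96 (o(c) = 4 - 1*100 = 4 - 100 = -96)
(9902 - 5617)/(9171 + o(-82/75)) - 18337 = (9902 - 5617)/(9171 - 96) - 18337 = 4285/9075 - 18337 = 4285*(1/9075) - 18337 = 857/1815 - 18337 = -33280798/1815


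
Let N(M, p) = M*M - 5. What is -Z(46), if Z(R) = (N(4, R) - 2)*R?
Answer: -414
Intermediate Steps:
N(M, p) = -5 + M² (N(M, p) = M² - 5 = -5 + M²)
Z(R) = 9*R (Z(R) = ((-5 + 4²) - 2)*R = ((-5 + 16) - 2)*R = (11 - 2)*R = 9*R)
-Z(46) = -9*46 = -1*414 = -414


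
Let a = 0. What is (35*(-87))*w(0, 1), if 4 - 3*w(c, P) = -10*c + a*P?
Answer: -4060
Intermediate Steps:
w(c, P) = 4/3 + 10*c/3 (w(c, P) = 4/3 - (-10*c + 0*P)/3 = 4/3 - (-10*c + 0)/3 = 4/3 - (-10)*c/3 = 4/3 + 10*c/3)
(35*(-87))*w(0, 1) = (35*(-87))*(4/3 + (10/3)*0) = -3045*(4/3 + 0) = -3045*4/3 = -4060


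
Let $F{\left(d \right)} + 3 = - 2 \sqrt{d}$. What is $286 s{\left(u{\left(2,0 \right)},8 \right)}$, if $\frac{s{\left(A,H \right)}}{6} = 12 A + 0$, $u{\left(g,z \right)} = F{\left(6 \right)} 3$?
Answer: $-185328 - 123552 \sqrt{6} \approx -4.8797 \cdot 10^{5}$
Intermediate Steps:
$F{\left(d \right)} = -3 - 2 \sqrt{d}$
$u{\left(g,z \right)} = -9 - 6 \sqrt{6}$ ($u{\left(g,z \right)} = \left(-3 - 2 \sqrt{6}\right) 3 = -9 - 6 \sqrt{6}$)
$s{\left(A,H \right)} = 72 A$ ($s{\left(A,H \right)} = 6 \left(12 A + 0\right) = 6 \cdot 12 A = 72 A$)
$286 s{\left(u{\left(2,0 \right)},8 \right)} = 286 \cdot 72 \left(-9 - 6 \sqrt{6}\right) = 286 \left(-648 - 432 \sqrt{6}\right) = -185328 - 123552 \sqrt{6}$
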